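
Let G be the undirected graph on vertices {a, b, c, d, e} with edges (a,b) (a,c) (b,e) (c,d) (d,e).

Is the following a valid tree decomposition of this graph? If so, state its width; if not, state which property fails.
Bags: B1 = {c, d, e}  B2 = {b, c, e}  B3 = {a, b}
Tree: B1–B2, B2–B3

No — edge (c,a) lies in no bag.

A tree decomposition must satisfy three properties: every vertex lies in some bag; for every edge, both endpoints lie together in some bag; and for every vertex, the bags containing it form a connected subtree. Here edge (c,a) lies in no bag, so the decomposition is invalid.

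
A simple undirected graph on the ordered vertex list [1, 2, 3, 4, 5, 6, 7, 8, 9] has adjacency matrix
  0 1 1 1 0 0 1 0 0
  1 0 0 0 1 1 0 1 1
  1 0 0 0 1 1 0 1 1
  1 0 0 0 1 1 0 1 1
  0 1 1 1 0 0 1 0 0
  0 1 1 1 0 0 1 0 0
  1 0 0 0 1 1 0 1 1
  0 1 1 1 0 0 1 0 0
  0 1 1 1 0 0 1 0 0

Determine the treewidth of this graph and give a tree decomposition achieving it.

Treewidth 4.
One such decomposition:
Bags: B1 = {2, 3, 4, 7, 9}  B2 = {2, 3, 4, 7, 8}  B3 = {2, 3, 4, 5, 7}  B4 = {2, 3, 4, 6, 7}  B5 = {1, 2, 3, 4, 7}
Tree: B1–B2, B2–B3, B3–B4, B4–B5

Each bag holds 5 vertices, so the decomposition has width 4, which upper-bounds the treewidth. For the lower bound: the 5 vertex sets {3,9}, {4,8}, {2,5}, {7}, {6} are disjoint, each induces a connected subgraph, and every pair is joined by at least one edge of G. Contracting each set to a single vertex therefore yields K_{5} as a minor, and since treewidth is minor-monotone, tw(G) ≥ tw(K_{5}) = 4. Hence tw(G) = 4 exactly.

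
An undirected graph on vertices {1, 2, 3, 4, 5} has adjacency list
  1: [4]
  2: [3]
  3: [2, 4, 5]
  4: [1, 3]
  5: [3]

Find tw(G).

1

A width-1 tree decomposition is:
Bags: B1 = {3, 5}  B2 = {3, 4}  B3 = {1, 4}  B4 = {2, 3}
Tree: B1–B2, B2–B3, B1–B4
Each bag holds 2 vertices, so the decomposition has width 1, which upper-bounds the treewidth. Any graph with an edge has treewidth ≥ 1, and G has the edge 5–3. Combining the bounds, tw(G) = 1.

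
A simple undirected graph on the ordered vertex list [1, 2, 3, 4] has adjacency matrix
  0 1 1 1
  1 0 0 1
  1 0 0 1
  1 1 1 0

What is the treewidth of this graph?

A width-2 tree decomposition is:
Bags: B1 = {1, 3, 4}  B2 = {1, 2, 4}
Tree: B1–B2
The largest bag has 3 vertices, giving width 2; this decomposition certifies tw(G) ≤ 2. Conversely, {1, 2, 4} is a clique of size 3, and the vertices of any clique must share a bag in every tree decomposition; so some bag has ≥ 3 vertices and tw(G) ≥ 2. Combining the bounds, tw(G) = 2.

2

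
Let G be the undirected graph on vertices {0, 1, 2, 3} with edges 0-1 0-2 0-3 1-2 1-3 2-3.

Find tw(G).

3

A width-3 tree decomposition is:
Bags: B1 = {0, 1, 2, 3}
Tree: (single bag)
With just one bag of size 4, the width is 4 − 1 = 3, so tw(G) ≤ 3. For the lower bound, the 4 vertices {0, 1, 2, 3} are pairwise adjacent, and any tree decomposition puts a clique entirely inside one bag — forcing width ≥ 3. Combining the bounds, tw(G) = 3.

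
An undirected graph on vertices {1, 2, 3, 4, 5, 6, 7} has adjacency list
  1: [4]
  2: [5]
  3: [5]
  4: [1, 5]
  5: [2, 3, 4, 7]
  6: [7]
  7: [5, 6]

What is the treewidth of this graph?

A width-1 tree decomposition is:
Bags: B1 = {4, 5}  B2 = {2, 5}  B3 = {1, 4}  B4 = {3, 5}  B5 = {5, 7}  B6 = {6, 7}
Tree: B1–B2, B1–B3, B2–B4, B1–B5, B5–B6
Every bag has size at most 2, so the width is 2 − 1 = 1 and tw(G) ≤ 1. Any graph with an edge has treewidth ≥ 1, and G has the edge 4–5. Hence tw(G) = 1 exactly.

1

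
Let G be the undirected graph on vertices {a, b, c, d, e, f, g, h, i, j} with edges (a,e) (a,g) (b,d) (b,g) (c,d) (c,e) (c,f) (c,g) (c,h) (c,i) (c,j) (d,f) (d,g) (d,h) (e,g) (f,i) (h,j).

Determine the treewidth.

A width-2 tree decomposition is:
Bags: B1 = {c, d, f}  B2 = {c, f, i}  B3 = {c, d, g}  B4 = {c, e, g}  B5 = {c, d, h}  B6 = {b, d, g}  B7 = {a, e, g}  B8 = {c, h, j}
Tree: B1–B2, B1–B3, B3–B4, B1–B5, B3–B6, B4–B7, B5–B8
Each bag holds 3 vertices, so the decomposition has width 2, which upper-bounds the treewidth. On the other hand G contains the 3-clique {c, d, g}. A clique must lie in a single bag of any decomposition, so no decomposition can have width below 2. Hence tw(G) = 2 exactly.

2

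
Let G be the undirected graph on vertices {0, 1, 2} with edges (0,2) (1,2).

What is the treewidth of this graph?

1

A width-1 tree decomposition is:
Bags: B1 = {0, 2}  B2 = {1, 2}
Tree: B1–B2
Every bag has size at most 2, so the width is 2 − 1 = 1 and tw(G) ≤ 1. Since G has at least one edge (e.g. 0–2), it is not an edgeless graph, so tw(G) ≥ 1. The upper and lower bounds meet at 1, so that is the treewidth.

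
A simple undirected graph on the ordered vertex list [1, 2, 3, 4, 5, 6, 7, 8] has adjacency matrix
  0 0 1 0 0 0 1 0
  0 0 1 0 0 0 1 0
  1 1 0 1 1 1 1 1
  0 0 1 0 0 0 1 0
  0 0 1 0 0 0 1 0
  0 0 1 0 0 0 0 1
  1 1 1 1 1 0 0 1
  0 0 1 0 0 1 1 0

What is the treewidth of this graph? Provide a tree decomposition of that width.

Each bag holds 3 vertices, so the decomposition has width 2, which upper-bounds the treewidth. On the other hand G contains the 3-clique {3, 6, 8}. A clique must lie in a single bag of any decomposition, so no decomposition can have width below 2. Combining the bounds, tw(G) = 2.

Treewidth 2.
Bags: B1 = {3, 7, 8}  B2 = {3, 4, 7}  B3 = {3, 6, 8}  B4 = {2, 3, 7}  B5 = {3, 5, 7}  B6 = {1, 3, 7}
Tree: B1–B2, B1–B3, B2–B4, B4–B5, B1–B6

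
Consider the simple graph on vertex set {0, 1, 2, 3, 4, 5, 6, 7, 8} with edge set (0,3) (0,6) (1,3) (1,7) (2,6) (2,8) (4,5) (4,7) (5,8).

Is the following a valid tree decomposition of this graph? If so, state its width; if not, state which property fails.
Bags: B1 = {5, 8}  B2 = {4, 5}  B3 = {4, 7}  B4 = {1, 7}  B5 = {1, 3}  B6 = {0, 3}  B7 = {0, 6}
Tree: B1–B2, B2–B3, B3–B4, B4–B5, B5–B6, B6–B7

A tree decomposition must satisfy three properties: every vertex lies in some bag; for every edge, both endpoints lie together in some bag; and for every vertex, the bags containing it form a connected subtree. Here vertex 2 appears in no bag, so the decomposition is invalid.

No — vertex 2 appears in no bag.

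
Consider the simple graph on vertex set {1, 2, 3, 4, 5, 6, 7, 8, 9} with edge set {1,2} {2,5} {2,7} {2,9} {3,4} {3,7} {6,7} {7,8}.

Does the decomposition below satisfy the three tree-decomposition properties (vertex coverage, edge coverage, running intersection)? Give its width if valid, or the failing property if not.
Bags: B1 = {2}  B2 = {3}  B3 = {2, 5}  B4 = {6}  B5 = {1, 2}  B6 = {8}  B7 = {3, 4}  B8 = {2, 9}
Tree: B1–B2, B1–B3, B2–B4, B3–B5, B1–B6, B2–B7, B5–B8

A tree decomposition must satisfy three properties: every vertex lies in some bag; for every edge, both endpoints lie together in some bag; and for every vertex, the bags containing it form a connected subtree. Here vertex 7 appears in no bag, so the decomposition is invalid.

No — vertex 7 appears in no bag.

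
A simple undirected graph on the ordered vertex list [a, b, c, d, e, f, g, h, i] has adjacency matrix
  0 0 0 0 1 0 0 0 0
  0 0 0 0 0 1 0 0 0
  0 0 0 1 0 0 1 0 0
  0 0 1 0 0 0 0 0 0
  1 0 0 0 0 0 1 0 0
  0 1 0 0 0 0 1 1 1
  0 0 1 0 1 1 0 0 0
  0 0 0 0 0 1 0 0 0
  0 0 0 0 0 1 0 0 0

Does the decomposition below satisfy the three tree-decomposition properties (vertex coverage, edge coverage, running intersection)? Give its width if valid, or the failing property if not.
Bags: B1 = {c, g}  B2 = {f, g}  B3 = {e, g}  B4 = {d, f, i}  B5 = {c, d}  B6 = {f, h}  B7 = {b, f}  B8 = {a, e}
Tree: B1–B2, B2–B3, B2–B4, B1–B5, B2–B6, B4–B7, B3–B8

A tree decomposition must satisfy three properties: every vertex lies in some bag; for every edge, both endpoints lie together in some bag; and for every vertex, the bags containing it form a connected subtree. Here bags containing vertex d are not connected in the tree, so the decomposition is invalid.

No — bags containing vertex d are not connected in the tree.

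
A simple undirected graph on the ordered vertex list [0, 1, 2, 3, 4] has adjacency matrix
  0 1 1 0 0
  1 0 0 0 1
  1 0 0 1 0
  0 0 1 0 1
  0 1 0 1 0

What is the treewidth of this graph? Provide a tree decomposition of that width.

Every bag has size at most 3, so the width is 3 − 1 = 2 and tw(G) ≤ 2. Since 0–2–3–4–1–0 is a cycle in G, G is not acyclic. Forests are exactly the graphs of treewidth ≤ 1, so tw(G) ≥ 2. The upper and lower bounds meet at 2, so that is the treewidth.

Treewidth 2.
One such decomposition:
Bags: B1 = {0, 2, 3}  B2 = {0, 3, 4}  B3 = {0, 1, 4}
Tree: B1–B2, B2–B3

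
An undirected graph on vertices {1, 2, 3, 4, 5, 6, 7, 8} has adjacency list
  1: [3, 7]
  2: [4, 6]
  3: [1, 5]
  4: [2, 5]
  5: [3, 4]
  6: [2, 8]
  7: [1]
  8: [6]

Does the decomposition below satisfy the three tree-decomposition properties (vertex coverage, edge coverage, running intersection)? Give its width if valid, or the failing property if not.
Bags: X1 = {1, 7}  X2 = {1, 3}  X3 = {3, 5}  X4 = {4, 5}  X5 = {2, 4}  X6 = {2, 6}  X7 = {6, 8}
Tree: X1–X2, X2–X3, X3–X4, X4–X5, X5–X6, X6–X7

Vertex coverage: the bags together contain {1, 2, 3, 4, 5, 6, 7, 8}, the full vertex set. Edge coverage: each edge of G has both endpoints in at least one bag. Running intersection: for every vertex, the bags containing it form a connected subtree. All three properties hold, so this is a valid tree decomposition of width max|bag| − 1 = 1, and hence tw(G) ≤ 1.

Yes; width 1.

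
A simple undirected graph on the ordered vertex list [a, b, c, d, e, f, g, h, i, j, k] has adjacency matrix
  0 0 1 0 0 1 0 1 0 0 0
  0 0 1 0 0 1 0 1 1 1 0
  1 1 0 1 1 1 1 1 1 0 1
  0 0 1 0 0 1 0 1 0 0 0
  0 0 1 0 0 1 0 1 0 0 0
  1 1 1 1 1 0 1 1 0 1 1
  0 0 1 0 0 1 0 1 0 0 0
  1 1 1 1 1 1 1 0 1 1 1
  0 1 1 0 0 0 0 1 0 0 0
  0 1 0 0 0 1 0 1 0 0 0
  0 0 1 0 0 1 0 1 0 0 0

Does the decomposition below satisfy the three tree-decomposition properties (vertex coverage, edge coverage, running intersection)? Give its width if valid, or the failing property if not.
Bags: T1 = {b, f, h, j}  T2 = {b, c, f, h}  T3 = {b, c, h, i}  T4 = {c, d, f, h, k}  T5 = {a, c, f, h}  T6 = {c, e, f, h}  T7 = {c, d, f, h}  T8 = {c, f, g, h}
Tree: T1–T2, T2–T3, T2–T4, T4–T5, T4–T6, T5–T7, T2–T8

A tree decomposition must satisfy three properties: every vertex lies in some bag; for every edge, both endpoints lie together in some bag; and for every vertex, the bags containing it form a connected subtree. Here bags containing vertex d are not connected in the tree, so the decomposition is invalid.

No — bags containing vertex d are not connected in the tree.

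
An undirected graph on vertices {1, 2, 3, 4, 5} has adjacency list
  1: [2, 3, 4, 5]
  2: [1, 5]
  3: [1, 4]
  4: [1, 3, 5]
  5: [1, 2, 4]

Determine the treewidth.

A width-2 tree decomposition is:
Bags: B1 = {1, 4, 5}  B2 = {1, 3, 4}  B3 = {1, 2, 5}
Tree: B1–B2, B1–B3
Each bag holds 3 vertices, so the decomposition has width 2, which upper-bounds the treewidth. Conversely, {1, 2, 5} is a clique of size 3, and the vertices of any clique must share a bag in every tree decomposition; so some bag has ≥ 3 vertices and tw(G) ≥ 2. Therefore the treewidth is 2.

2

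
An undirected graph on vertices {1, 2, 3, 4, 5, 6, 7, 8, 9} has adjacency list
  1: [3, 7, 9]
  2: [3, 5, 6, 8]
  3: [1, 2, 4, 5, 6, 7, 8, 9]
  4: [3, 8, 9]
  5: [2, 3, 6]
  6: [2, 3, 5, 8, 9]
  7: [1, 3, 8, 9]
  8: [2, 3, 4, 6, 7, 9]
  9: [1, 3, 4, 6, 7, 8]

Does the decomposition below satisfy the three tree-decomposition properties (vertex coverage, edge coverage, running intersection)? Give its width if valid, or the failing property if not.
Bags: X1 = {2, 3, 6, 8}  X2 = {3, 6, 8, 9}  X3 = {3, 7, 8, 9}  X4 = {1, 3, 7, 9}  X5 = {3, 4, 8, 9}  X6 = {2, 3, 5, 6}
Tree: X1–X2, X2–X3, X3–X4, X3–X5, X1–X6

Every vertex of G appears in some bag (union = {1, 2, 3, 4, 5, 6, 7, 8, 9}); every edge is covered by a bag; and for each vertex v the set of bags containing v is connected in the bag tree. The decomposition is therefore valid. The largest bag has 4 vertices, so the width is 3.

Yes; width 3.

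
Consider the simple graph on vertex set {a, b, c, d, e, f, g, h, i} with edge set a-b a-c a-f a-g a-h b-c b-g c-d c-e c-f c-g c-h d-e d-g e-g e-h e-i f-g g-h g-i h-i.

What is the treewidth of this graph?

A width-3 tree decomposition is:
Bags: B1 = {a, c, g, h}  B2 = {c, e, g, h}  B3 = {a, c, f, g}  B4 = {a, b, c, g}  B5 = {e, g, h, i}  B6 = {c, d, e, g}
Tree: B1–B2, B1–B3, B1–B4, B2–B5, B2–B6
Every bag has size at most 4, so the width is 4 − 1 = 3 and tw(G) ≤ 3. On the other hand G contains the 4-clique {c, d, e, g}. A clique must lie in a single bag of any decomposition, so no decomposition can have width below 3. Hence tw(G) = 3 exactly.

3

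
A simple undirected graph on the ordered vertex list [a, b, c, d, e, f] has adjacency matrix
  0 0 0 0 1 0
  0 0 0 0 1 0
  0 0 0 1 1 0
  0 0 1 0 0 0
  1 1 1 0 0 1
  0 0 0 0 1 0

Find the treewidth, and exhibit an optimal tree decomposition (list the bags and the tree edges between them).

Treewidth 1.
Bags: B1 = {a, e}  B2 = {c, e}  B3 = {c, d}  B4 = {e, f}  B5 = {b, e}
Tree: B1–B2, B2–B3, B1–B4, B4–B5

Every bag has size at most 2, so the width is 2 − 1 = 1 and tw(G) ≤ 1. Any graph with an edge has treewidth ≥ 1, and G has the edge e–a. The upper and lower bounds meet at 1, so that is the treewidth.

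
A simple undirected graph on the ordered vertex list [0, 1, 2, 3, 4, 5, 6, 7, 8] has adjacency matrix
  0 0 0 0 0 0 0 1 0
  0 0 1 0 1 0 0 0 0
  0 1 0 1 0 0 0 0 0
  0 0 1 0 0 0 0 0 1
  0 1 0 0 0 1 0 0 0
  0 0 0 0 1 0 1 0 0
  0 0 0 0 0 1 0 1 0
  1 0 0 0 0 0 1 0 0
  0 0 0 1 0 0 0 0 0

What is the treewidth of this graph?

A width-1 tree decomposition is:
Bags: B1 = {0, 7}  B2 = {6, 7}  B3 = {5, 6}  B4 = {4, 5}  B5 = {1, 4}  B6 = {1, 2}  B7 = {2, 3}  B8 = {3, 8}
Tree: B1–B2, B2–B3, B3–B4, B4–B5, B5–B6, B6–B7, B7–B8
Each bag holds 2 vertices, so the decomposition has width 1, which upper-bounds the treewidth. G has an edge, so its treewidth is at least 1. Hence tw(G) = 1 exactly.

1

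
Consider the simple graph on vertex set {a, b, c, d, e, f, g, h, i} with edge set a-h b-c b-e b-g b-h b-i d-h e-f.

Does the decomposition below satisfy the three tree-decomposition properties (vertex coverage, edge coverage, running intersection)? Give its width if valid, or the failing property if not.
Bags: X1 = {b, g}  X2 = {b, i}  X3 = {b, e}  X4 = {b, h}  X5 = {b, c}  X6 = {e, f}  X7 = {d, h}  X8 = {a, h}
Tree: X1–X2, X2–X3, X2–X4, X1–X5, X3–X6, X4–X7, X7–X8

Yes; width 1.

Checking the three conditions: (i) the bags cover all of {a, b, c, d, e, f, g, h, i}; (ii) for each edge, some bag contains both endpoints; (iii) the bags containing any fixed vertex form a subtree. All hold, so the decomposition is valid with width 2 − 1 = 1.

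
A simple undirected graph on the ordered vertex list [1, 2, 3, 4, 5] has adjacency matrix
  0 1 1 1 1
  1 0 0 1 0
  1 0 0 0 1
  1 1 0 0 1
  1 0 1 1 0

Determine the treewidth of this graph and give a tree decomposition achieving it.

The largest bag has 3 vertices, giving width 2; this decomposition certifies tw(G) ≤ 2. Conversely, {1, 3, 5} is a clique of size 3, and the vertices of any clique must share a bag in every tree decomposition; so some bag has ≥ 3 vertices and tw(G) ≥ 2. The upper and lower bounds meet at 2, so that is the treewidth.

Treewidth 2.
Bags: B1 = {1, 4, 5}  B2 = {1, 3, 5}  B3 = {1, 2, 4}
Tree: B1–B2, B1–B3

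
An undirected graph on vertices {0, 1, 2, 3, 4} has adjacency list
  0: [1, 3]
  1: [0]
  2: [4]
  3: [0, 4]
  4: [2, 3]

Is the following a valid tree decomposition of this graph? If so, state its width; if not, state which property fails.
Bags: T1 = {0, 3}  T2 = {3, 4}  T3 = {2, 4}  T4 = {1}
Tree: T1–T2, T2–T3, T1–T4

No — edge (0,1) lies in no bag.

A tree decomposition must satisfy three properties: every vertex lies in some bag; for every edge, both endpoints lie together in some bag; and for every vertex, the bags containing it form a connected subtree. Here edge (0,1) lies in no bag, so the decomposition is invalid.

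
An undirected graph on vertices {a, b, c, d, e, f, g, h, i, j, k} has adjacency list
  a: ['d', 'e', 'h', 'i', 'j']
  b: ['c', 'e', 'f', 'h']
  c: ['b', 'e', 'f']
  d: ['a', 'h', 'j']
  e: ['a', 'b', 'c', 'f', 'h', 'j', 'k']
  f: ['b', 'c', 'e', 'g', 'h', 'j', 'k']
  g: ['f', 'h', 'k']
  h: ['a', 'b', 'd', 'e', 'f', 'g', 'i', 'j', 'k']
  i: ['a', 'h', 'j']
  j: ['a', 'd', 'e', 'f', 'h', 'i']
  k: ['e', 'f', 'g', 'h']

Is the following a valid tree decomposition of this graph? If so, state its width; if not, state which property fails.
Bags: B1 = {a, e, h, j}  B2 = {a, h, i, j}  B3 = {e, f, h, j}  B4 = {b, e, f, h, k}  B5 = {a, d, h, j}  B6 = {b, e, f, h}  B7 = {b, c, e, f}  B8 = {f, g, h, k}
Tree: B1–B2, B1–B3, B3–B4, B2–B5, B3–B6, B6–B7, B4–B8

No — bags containing vertex b are not connected in the tree.

A tree decomposition must satisfy three properties: every vertex lies in some bag; for every edge, both endpoints lie together in some bag; and for every vertex, the bags containing it form a connected subtree. Here bags containing vertex b are not connected in the tree, so the decomposition is invalid.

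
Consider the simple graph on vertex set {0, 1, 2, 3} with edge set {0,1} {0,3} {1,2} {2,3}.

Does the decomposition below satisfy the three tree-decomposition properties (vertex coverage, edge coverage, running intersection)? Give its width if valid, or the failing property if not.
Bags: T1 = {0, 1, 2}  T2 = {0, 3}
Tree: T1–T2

A tree decomposition must satisfy three properties: every vertex lies in some bag; for every edge, both endpoints lie together in some bag; and for every vertex, the bags containing it form a connected subtree. Here edge (2,3) lies in no bag, so the decomposition is invalid.

No — edge (2,3) lies in no bag.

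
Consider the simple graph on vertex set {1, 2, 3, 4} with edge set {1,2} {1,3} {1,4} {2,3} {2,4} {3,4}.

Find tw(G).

A width-3 tree decomposition is:
Bags: B1 = {1, 2, 3, 4}
Tree: (single bag)
A single bag containing all 4 vertices is trivially a valid decomposition of width 3. Conversely, {1, 2, 3, 4} is a clique of size 4, and the vertices of any clique must share a bag in every tree decomposition; so some bag has ≥ 4 vertices and tw(G) ≥ 3. The upper and lower bounds meet at 3, so that is the treewidth.

3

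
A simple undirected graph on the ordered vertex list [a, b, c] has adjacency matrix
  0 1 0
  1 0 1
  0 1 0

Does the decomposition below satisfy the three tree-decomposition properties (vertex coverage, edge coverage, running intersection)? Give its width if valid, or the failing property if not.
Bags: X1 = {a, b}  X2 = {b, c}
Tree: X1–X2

Yes; width 1.

Every vertex of G appears in some bag (union = {a, b, c}); every edge is covered by a bag; and for each vertex v the set of bags containing v is connected in the bag tree. The decomposition is therefore valid. The largest bag has 2 vertices, so the width is 1.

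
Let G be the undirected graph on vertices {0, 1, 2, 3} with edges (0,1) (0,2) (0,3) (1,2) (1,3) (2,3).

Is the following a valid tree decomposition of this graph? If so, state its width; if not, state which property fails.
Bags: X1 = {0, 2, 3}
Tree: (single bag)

No — vertex 1 appears in no bag.

A tree decomposition must satisfy three properties: every vertex lies in some bag; for every edge, both endpoints lie together in some bag; and for every vertex, the bags containing it form a connected subtree. Here vertex 1 appears in no bag, so the decomposition is invalid.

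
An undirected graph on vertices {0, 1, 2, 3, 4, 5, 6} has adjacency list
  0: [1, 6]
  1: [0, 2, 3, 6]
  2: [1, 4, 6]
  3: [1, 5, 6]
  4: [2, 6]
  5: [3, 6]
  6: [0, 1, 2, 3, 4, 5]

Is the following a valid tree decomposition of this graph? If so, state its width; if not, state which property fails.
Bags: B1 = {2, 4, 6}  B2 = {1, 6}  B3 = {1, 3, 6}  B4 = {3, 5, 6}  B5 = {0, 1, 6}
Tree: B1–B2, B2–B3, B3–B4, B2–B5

A tree decomposition must satisfy three properties: every vertex lies in some bag; for every edge, both endpoints lie together in some bag; and for every vertex, the bags containing it form a connected subtree. Here edge (2,1) lies in no bag, so the decomposition is invalid.

No — edge (2,1) lies in no bag.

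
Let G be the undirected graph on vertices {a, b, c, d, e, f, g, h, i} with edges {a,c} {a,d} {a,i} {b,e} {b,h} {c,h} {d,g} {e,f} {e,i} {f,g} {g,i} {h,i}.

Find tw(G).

A width-3 tree decomposition is:
Bags: B1 = {b, e, f, h}  B2 = {e, f, h, i}  B3 = {f, g, h, i}  B4 = {c, g, h, i}  B5 = {a, c, g, i}  B6 = {a, c, d, g}
Tree: B1–B2, B2–B3, B3–B4, B4–B5, B5–B6
The largest bag has 4 vertices, giving width 3; this decomposition certifies tw(G) ≤ 3. For the lower bound: the 4 vertex sets {b,e,f}, {h}, {i}, {a,c,d,g} are disjoint, each induces a connected subgraph, and every pair is joined by at least one edge of G. Contracting each set to a single vertex therefore yields K_{4} as a minor, and since treewidth is minor-monotone, tw(G) ≥ tw(K_{4}) = 3. Hence tw(G) = 3 exactly.

3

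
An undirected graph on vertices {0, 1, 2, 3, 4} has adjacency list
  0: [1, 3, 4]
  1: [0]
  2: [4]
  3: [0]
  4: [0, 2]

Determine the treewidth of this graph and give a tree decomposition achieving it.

Treewidth 1.
Bags: B1 = {2, 4}  B2 = {0, 4}  B3 = {0, 3}  B4 = {0, 1}
Tree: B1–B2, B2–B3, B3–B4

The largest bag has 2 vertices, giving width 1; this decomposition certifies tw(G) ≤ 1. Any graph with an edge has treewidth ≥ 1, and G has the edge 4–2. Combining the bounds, tw(G) = 1.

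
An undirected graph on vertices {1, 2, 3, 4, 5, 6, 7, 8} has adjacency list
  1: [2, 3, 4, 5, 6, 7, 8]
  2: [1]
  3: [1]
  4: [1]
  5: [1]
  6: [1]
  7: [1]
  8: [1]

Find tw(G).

A width-1 tree decomposition is:
Bags: B1 = {1, 5}  B2 = {1, 7}  B3 = {1, 8}  B4 = {1, 4}  B5 = {1, 2}  B6 = {1, 3}  B7 = {1, 6}
Tree: B1–B2, B2–B3, B3–B4, B2–B5, B2–B6, B6–B7
Every bag has size at most 2, so the width is 2 − 1 = 1 and tw(G) ≤ 1. Any graph with an edge has treewidth ≥ 1, and G has the edge 5–1. Therefore the treewidth is 1.

1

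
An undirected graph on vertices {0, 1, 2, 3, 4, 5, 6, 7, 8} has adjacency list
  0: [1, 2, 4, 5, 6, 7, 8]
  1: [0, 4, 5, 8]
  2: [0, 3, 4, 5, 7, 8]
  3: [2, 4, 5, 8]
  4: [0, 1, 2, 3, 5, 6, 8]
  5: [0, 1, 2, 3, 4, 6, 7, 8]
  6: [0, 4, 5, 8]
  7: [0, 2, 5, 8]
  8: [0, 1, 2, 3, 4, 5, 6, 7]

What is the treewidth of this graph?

4

A width-4 tree decomposition is:
Bags: B1 = {0, 2, 4, 5, 8}  B2 = {0, 1, 4, 5, 8}  B3 = {0, 2, 5, 7, 8}  B4 = {0, 4, 5, 6, 8}  B5 = {2, 3, 4, 5, 8}
Tree: B1–B2, B1–B3, B2–B4, B1–B5
Every bag has size at most 5, so the width is 5 − 1 = 4 and tw(G) ≤ 4. Conversely, {0, 1, 4, 5, 8} is a clique of size 5, and the vertices of any clique must share a bag in every tree decomposition; so some bag has ≥ 5 vertices and tw(G) ≥ 4. The upper and lower bounds meet at 4, so that is the treewidth.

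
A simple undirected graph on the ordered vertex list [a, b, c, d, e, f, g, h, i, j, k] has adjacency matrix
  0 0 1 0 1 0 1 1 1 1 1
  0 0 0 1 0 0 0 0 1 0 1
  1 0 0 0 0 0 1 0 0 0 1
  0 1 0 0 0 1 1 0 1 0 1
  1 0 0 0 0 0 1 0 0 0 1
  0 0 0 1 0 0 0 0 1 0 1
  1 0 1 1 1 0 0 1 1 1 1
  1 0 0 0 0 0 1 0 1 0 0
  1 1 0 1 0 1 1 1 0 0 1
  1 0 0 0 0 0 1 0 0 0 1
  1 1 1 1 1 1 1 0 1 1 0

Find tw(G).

3

A width-3 tree decomposition is:
Bags: B1 = {a, g, i, k}  B2 = {d, g, i, k}  B3 = {a, e, g, k}  B4 = {a, c, g, k}  B5 = {b, d, i, k}  B6 = {a, g, h, i}  B7 = {d, f, i, k}  B8 = {a, g, j, k}
Tree: B1–B2, B1–B3, B1–B4, B2–B5, B1–B6, B2–B7, B1–B8
The largest bag has 4 vertices, giving width 3; this decomposition certifies tw(G) ≤ 3. For the lower bound, the 4 vertices {a, g, h, i} are pairwise adjacent, and any tree decomposition puts a clique entirely inside one bag — forcing width ≥ 3. Hence tw(G) = 3 exactly.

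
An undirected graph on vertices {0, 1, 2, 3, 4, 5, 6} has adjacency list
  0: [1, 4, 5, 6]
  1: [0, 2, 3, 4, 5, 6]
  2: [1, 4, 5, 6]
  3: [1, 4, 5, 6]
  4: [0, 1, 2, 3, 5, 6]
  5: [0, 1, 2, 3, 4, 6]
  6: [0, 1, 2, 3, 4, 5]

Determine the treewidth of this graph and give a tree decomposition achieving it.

Treewidth 4.
One such decomposition:
Bags: B1 = {0, 1, 4, 5, 6}  B2 = {1, 3, 4, 5, 6}  B3 = {1, 2, 4, 5, 6}
Tree: B1–B2, B2–B3

The largest bag has 5 vertices, giving width 4; this decomposition certifies tw(G) ≤ 4. Conversely, {0, 1, 4, 5, 6} is a clique of size 5, and the vertices of any clique must share a bag in every tree decomposition; so some bag has ≥ 5 vertices and tw(G) ≥ 4. Combining the bounds, tw(G) = 4.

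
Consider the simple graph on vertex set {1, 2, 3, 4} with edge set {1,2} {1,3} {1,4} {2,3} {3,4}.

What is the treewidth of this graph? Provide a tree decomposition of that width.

Each bag holds 3 vertices, so the decomposition has width 2, which upper-bounds the treewidth. For the lower bound, the 3 vertices {1, 2, 3} are pairwise adjacent, and any tree decomposition puts a clique entirely inside one bag — forcing width ≥ 2. Hence tw(G) = 2 exactly.

Treewidth 2.
Bags: B1 = {1, 3, 4}  B2 = {1, 2, 3}
Tree: B1–B2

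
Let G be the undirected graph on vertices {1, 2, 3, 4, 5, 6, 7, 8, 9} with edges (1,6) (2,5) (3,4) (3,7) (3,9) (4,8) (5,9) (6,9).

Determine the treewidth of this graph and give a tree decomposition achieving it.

Each bag holds 2 vertices, so the decomposition has width 1, which upper-bounds the treewidth. Any graph with an edge has treewidth ≥ 1, and G has the edge 9–3. Therefore the treewidth is 1.

Treewidth 1.
Bags: B1 = {3, 9}  B2 = {3, 4}  B3 = {6, 9}  B4 = {3, 7}  B5 = {1, 6}  B6 = {4, 8}  B7 = {5, 9}  B8 = {2, 5}
Tree: B1–B2, B1–B3, B1–B4, B3–B5, B2–B6, B3–B7, B7–B8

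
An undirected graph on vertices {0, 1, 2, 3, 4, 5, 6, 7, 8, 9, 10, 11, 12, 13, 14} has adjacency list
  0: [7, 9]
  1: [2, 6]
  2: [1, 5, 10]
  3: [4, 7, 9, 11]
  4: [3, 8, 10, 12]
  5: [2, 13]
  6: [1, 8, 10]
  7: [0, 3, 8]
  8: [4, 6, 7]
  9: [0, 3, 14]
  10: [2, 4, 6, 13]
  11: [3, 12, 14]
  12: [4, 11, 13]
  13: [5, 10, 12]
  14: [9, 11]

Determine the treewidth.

3

A width-3 tree decomposition is:
Bags: B1 = {1, 2, 5, 6}  B2 = {2, 5, 6, 10}  B3 = {5, 6, 10, 13}  B4 = {6, 8, 10, 13}  B5 = {4, 8, 10, 13}  B6 = {4, 8, 12, 13}  B7 = {4, 7, 8, 12}  B8 = {3, 4, 7, 12}  B9 = {3, 7, 11, 12}  B10 = {0, 3, 7, 11}  B11 = {0, 3, 9, 11}  B12 = {0, 9, 11, 14}
Tree: B1–B2, B2–B3, B3–B4, B4–B5, B5–B6, B6–B7, B7–B8, B8–B9, B9–B10, B10–B11, B11–B12
Every bag has size at most 4, so the width is 4 − 1 = 3 and tw(G) ≤ 3. For the lower bound: the 4 vertex sets {1,2,5}, {6}, {10}, {4,8,12,13} are disjoint, each induces a connected subgraph, and every pair is joined by at least one edge of G. Contracting each set to a single vertex therefore yields K_{4} as a minor, and since treewidth is minor-monotone, tw(G) ≥ tw(K_{4}) = 3. Combining the bounds, tw(G) = 3.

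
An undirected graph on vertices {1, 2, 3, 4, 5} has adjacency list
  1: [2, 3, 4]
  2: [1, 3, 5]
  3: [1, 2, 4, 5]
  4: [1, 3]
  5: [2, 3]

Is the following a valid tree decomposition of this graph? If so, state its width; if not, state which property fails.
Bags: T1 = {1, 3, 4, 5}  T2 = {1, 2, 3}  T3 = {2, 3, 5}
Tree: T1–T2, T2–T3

No — bags containing vertex 5 are not connected in the tree.

A tree decomposition must satisfy three properties: every vertex lies in some bag; for every edge, both endpoints lie together in some bag; and for every vertex, the bags containing it form a connected subtree. Here bags containing vertex 5 are not connected in the tree, so the decomposition is invalid.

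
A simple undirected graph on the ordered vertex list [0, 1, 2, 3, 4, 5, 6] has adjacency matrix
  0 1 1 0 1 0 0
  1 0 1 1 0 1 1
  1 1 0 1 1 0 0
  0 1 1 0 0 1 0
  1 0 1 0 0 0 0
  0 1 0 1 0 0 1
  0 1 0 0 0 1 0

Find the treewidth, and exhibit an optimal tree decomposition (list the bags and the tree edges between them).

Treewidth 2.
One such decomposition:
Bags: B1 = {0, 1, 2}  B2 = {1, 2, 3}  B3 = {0, 2, 4}  B4 = {1, 3, 5}  B5 = {1, 5, 6}
Tree: B1–B2, B1–B3, B2–B4, B4–B5

Each bag holds 3 vertices, so the decomposition has width 2, which upper-bounds the treewidth. Conversely, {0, 1, 2} is a clique of size 3, and the vertices of any clique must share a bag in every tree decomposition; so some bag has ≥ 3 vertices and tw(G) ≥ 2. Therefore the treewidth is 2.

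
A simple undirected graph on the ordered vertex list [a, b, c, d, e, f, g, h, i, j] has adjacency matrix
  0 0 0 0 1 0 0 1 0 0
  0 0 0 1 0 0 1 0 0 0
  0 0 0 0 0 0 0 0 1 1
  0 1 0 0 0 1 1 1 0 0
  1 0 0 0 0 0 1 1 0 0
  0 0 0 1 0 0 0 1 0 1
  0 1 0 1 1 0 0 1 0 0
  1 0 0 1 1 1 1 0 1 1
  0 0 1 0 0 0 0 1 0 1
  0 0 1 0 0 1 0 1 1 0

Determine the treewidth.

A width-2 tree decomposition is:
Bags: B1 = {d, f, h}  B2 = {f, h, j}  B3 = {d, g, h}  B4 = {h, i, j}  B5 = {b, d, g}  B6 = {c, i, j}  B7 = {e, g, h}  B8 = {a, e, h}
Tree: B1–B2, B1–B3, B2–B4, B3–B5, B4–B6, B3–B7, B7–B8
Each bag holds 3 vertices, so the decomposition has width 2, which upper-bounds the treewidth. On the other hand G contains the 3-clique {d, g, h}. A clique must lie in a single bag of any decomposition, so no decomposition can have width below 2. Combining the bounds, tw(G) = 2.

2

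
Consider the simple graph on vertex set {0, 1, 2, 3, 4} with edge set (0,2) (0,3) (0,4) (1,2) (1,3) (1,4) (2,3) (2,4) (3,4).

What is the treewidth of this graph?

A width-3 tree decomposition is:
Bags: B1 = {1, 2, 3, 4}  B2 = {0, 2, 3, 4}
Tree: B1–B2
The largest bag has 4 vertices, giving width 3; this decomposition certifies tw(G) ≤ 3. Conversely, {0, 2, 3, 4} is a clique of size 4, and the vertices of any clique must share a bag in every tree decomposition; so some bag has ≥ 4 vertices and tw(G) ≥ 3. The upper and lower bounds meet at 3, so that is the treewidth.

3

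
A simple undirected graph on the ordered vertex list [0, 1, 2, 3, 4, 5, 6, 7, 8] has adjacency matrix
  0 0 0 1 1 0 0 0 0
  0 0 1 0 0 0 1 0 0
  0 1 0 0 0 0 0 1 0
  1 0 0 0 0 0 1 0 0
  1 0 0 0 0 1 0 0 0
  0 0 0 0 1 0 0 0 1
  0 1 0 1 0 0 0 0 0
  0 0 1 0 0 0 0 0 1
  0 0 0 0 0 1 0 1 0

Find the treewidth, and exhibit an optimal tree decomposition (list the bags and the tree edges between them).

Each bag holds 3 vertices, so the decomposition has width 2, which upper-bounds the treewidth. The edges 8–7–2–1–6–3–0–4–5–8 form a cycle, so G is not a tree and its treewidth is at least 2. Hence tw(G) = 2 exactly.

Treewidth 2.
One optimal decomposition is:
Bags: B1 = {2, 7, 8}  B2 = {1, 2, 8}  B3 = {1, 6, 8}  B4 = {3, 6, 8}  B5 = {0, 3, 8}  B6 = {0, 4, 8}  B7 = {4, 5, 8}
Tree: B1–B2, B2–B3, B3–B4, B4–B5, B5–B6, B6–B7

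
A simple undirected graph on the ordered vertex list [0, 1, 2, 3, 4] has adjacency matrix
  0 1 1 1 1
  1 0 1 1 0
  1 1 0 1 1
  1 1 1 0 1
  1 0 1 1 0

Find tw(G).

3

A width-3 tree decomposition is:
Bags: B1 = {0, 1, 2, 3}  B2 = {0, 2, 3, 4}
Tree: B1–B2
The largest bag has 4 vertices, giving width 3; this decomposition certifies tw(G) ≤ 3. Conversely, {0, 1, 2, 3} is a clique of size 4, and the vertices of any clique must share a bag in every tree decomposition; so some bag has ≥ 4 vertices and tw(G) ≥ 3. Hence tw(G) = 3 exactly.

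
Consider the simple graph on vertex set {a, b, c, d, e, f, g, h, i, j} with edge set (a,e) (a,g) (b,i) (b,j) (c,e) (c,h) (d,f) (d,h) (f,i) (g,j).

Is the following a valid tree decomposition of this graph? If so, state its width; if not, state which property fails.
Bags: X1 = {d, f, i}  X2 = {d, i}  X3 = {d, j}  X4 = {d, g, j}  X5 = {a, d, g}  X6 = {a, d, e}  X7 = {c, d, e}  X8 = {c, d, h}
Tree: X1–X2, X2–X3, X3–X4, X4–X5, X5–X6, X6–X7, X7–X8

A tree decomposition must satisfy three properties: every vertex lies in some bag; for every edge, both endpoints lie together in some bag; and for every vertex, the bags containing it form a connected subtree. Here vertex b appears in no bag, so the decomposition is invalid.

No — vertex b appears in no bag.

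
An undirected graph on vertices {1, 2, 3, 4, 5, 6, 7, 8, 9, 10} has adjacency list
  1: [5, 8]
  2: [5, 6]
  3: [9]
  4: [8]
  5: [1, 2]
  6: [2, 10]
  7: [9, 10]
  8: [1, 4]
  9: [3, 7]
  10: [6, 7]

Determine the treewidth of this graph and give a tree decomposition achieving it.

Every bag has size at most 2, so the width is 2 − 1 = 1 and tw(G) ≤ 1. G has an edge, so its treewidth is at least 1. The upper and lower bounds meet at 1, so that is the treewidth.

Treewidth 1.
One optimal decomposition is:
Bags: B1 = {4, 8}  B2 = {1, 8}  B3 = {1, 5}  B4 = {2, 5}  B5 = {2, 6}  B6 = {6, 10}  B7 = {7, 10}  B8 = {7, 9}  B9 = {3, 9}
Tree: B1–B2, B2–B3, B3–B4, B4–B5, B5–B6, B6–B7, B7–B8, B8–B9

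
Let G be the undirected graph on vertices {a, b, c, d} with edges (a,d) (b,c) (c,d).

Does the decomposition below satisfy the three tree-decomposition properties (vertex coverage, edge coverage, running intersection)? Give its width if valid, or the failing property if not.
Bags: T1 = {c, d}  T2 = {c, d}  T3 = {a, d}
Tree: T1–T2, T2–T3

A tree decomposition must satisfy three properties: every vertex lies in some bag; for every edge, both endpoints lie together in some bag; and for every vertex, the bags containing it form a connected subtree. Here vertex b appears in no bag, so the decomposition is invalid.

No — vertex b appears in no bag.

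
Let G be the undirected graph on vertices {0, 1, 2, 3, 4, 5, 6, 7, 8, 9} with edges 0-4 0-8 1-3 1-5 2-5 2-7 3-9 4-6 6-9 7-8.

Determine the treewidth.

2

A width-2 tree decomposition is:
Bags: B1 = {2, 5, 7}  B2 = {5, 7, 8}  B3 = {0, 5, 8}  B4 = {0, 4, 5}  B5 = {4, 5, 6}  B6 = {5, 6, 9}  B7 = {3, 5, 9}  B8 = {1, 3, 5}
Tree: B1–B2, B2–B3, B3–B4, B4–B5, B5–B6, B6–B7, B7–B8
Every bag has size at most 3, so the width is 3 − 1 = 2 and tw(G) ≤ 2. For the lower bound, G contains the cycle 5–2–7–8–0–4–6–9–3–1–5, so G is not a forest; only forests have treewidth ≤ 1, hence tw(G) ≥ 2. Combining the bounds, tw(G) = 2.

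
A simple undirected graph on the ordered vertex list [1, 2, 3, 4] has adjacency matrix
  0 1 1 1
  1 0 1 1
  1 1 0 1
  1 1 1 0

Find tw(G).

A width-3 tree decomposition is:
Bags: B1 = {1, 2, 3, 4}
Tree: (single bag)
A single bag containing all 4 vertices is trivially a valid decomposition of width 3. For the lower bound, the 4 vertices {1, 2, 3, 4} are pairwise adjacent, and any tree decomposition puts a clique entirely inside one bag — forcing width ≥ 3. Therefore the treewidth is 3.

3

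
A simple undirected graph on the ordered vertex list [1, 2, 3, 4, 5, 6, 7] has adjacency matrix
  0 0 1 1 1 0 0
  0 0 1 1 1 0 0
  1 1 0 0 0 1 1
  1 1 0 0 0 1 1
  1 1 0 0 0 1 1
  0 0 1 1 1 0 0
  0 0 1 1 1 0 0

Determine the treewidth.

3

A width-3 tree decomposition is:
Bags: B1 = {3, 4, 5, 7}  B2 = {1, 3, 4, 5}  B3 = {2, 3, 4, 5}  B4 = {3, 4, 5, 6}
Tree: B1–B2, B2–B3, B3–B4
Every bag has size at most 4, so the width is 4 − 1 = 3 and tw(G) ≤ 3. For the lower bound: the 4 vertex sets {3,7}, {1,4}, {5}, {2} are disjoint, each induces a connected subgraph, and every pair is joined by at least one edge of G. Contracting each set to a single vertex therefore yields K_{4} as a minor, and since treewidth is minor-monotone, tw(G) ≥ tw(K_{4}) = 3. Hence tw(G) = 3 exactly.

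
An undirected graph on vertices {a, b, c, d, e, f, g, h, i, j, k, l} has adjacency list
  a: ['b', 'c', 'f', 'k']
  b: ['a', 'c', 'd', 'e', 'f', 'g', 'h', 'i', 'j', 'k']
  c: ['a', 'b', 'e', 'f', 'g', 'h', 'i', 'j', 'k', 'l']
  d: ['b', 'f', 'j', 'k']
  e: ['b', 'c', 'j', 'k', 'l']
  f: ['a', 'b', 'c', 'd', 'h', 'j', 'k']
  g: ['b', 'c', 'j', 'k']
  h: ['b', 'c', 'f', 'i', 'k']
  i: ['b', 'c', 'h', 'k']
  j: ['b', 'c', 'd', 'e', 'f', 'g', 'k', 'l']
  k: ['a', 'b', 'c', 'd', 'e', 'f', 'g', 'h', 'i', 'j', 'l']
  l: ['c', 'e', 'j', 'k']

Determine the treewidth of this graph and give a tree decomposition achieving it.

Every bag has size at most 5, so the width is 5 − 1 = 4 and tw(G) ≤ 4. Conversely, {c, e, j, k, l} is a clique of size 5, and the vertices of any clique must share a bag in every tree decomposition; so some bag has ≥ 5 vertices and tw(G) ≥ 4. The upper and lower bounds meet at 4, so that is the treewidth.

Treewidth 4.
Bags: B1 = {b, c, g, j, k}  B2 = {b, c, f, j, k}  B3 = {b, c, f, h, k}  B4 = {b, c, e, j, k}  B5 = {a, b, c, f, k}  B6 = {c, e, j, k, l}  B7 = {b, c, h, i, k}  B8 = {b, d, f, j, k}
Tree: B1–B2, B2–B3, B1–B4, B2–B5, B4–B6, B3–B7, B2–B8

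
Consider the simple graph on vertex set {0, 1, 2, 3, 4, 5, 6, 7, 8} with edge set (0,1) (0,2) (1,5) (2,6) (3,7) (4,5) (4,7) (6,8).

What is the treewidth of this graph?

1

A width-1 tree decomposition is:
Bags: B1 = {6, 8}  B2 = {2, 6}  B3 = {0, 2}  B4 = {0, 1}  B5 = {1, 5}  B6 = {4, 5}  B7 = {4, 7}  B8 = {3, 7}
Tree: B1–B2, B2–B3, B3–B4, B4–B5, B5–B6, B6–B7, B7–B8
The largest bag has 2 vertices, giving width 1; this decomposition certifies tw(G) ≤ 1. Since G has at least one edge (e.g. 8–6), it is not an edgeless graph, so tw(G) ≥ 1. Hence tw(G) = 1 exactly.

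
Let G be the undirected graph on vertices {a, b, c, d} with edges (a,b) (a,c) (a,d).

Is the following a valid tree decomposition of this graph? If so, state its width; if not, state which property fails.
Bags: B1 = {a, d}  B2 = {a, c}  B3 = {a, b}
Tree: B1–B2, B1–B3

Vertex coverage: the bags together contain {a, b, c, d}, the full vertex set. Edge coverage: each edge of G has both endpoints in at least one bag. Running intersection: for every vertex, the bags containing it form a connected subtree. All three properties hold, so this is a valid tree decomposition of width max|bag| − 1 = 1, and hence tw(G) ≤ 1.

Yes; width 1.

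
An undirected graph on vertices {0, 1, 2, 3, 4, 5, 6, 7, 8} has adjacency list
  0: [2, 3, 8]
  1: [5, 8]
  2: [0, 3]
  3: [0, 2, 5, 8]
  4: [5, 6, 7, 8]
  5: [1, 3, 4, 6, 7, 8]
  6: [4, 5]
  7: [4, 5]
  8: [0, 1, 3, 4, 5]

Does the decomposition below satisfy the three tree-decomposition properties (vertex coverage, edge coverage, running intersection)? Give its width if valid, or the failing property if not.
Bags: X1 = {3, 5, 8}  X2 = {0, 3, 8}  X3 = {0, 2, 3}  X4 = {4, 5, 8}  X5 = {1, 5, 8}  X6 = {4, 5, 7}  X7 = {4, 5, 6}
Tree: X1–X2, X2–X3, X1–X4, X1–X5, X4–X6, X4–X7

Every vertex of G appears in some bag (union = {0, 1, 2, 3, 4, 5, 6, 7, 8}); every edge is covered by a bag; and for each vertex v the set of bags containing v is connected in the bag tree. The decomposition is therefore valid. The largest bag has 3 vertices, so the width is 2.

Yes; width 2.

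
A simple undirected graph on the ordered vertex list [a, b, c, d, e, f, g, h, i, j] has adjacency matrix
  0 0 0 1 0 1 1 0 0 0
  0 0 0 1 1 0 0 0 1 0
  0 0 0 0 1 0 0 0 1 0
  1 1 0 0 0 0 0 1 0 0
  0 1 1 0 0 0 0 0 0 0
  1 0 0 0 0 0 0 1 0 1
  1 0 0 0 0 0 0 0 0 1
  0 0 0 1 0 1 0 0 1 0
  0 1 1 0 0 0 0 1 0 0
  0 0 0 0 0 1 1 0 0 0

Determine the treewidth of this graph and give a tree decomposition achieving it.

Treewidth 2.
One such decomposition:
Bags: B1 = {c, e, i}  B2 = {b, e, i}  B3 = {b, h, i}  B4 = {b, d, h}  B5 = {d, f, h}  B6 = {a, d, f}  B7 = {a, f, j}  B8 = {a, g, j}
Tree: B1–B2, B2–B3, B3–B4, B4–B5, B5–B6, B6–B7, B7–B8

The largest bag has 3 vertices, giving width 2; this decomposition certifies tw(G) ≤ 2. The edges c–e–b–i–c form a cycle, so G is not a tree and its treewidth is at least 2. Hence tw(G) = 2 exactly.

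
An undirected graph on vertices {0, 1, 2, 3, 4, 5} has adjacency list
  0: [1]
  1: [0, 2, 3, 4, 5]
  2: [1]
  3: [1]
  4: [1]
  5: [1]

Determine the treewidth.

1

A width-1 tree decomposition is:
Bags: B1 = {0, 1}  B2 = {1, 2}  B3 = {1, 4}  B4 = {1, 3}  B5 = {1, 5}
Tree: B1–B2, B2–B3, B3–B4, B3–B5
The largest bag has 2 vertices, giving width 1; this decomposition certifies tw(G) ≤ 1. Since G has at least one edge (e.g. 0–1), it is not an edgeless graph, so tw(G) ≥ 1. Combining the bounds, tw(G) = 1.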